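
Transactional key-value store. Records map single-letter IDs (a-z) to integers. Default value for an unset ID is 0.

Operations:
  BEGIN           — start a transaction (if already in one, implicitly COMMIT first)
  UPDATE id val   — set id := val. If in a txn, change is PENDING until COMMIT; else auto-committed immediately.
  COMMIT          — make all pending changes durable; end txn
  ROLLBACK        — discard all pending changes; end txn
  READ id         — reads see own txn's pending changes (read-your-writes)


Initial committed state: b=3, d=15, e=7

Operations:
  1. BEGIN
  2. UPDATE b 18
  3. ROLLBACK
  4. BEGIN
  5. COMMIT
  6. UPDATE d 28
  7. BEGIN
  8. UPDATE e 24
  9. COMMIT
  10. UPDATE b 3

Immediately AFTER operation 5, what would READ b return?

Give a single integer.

Initial committed: {b=3, d=15, e=7}
Op 1: BEGIN: in_txn=True, pending={}
Op 2: UPDATE b=18 (pending; pending now {b=18})
Op 3: ROLLBACK: discarded pending ['b']; in_txn=False
Op 4: BEGIN: in_txn=True, pending={}
Op 5: COMMIT: merged [] into committed; committed now {b=3, d=15, e=7}
After op 5: visible(b) = 3 (pending={}, committed={b=3, d=15, e=7})

Answer: 3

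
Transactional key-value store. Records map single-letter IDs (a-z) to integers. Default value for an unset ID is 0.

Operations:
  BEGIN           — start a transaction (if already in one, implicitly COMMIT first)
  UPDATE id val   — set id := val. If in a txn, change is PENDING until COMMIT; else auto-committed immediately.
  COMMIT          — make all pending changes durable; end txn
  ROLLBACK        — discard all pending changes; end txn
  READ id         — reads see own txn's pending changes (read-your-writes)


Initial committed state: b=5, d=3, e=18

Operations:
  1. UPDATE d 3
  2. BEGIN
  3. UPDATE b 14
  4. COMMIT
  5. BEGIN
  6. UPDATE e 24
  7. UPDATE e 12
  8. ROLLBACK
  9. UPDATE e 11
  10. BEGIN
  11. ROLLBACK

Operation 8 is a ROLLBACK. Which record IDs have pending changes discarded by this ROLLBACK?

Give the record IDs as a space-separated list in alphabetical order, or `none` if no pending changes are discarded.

Initial committed: {b=5, d=3, e=18}
Op 1: UPDATE d=3 (auto-commit; committed d=3)
Op 2: BEGIN: in_txn=True, pending={}
Op 3: UPDATE b=14 (pending; pending now {b=14})
Op 4: COMMIT: merged ['b'] into committed; committed now {b=14, d=3, e=18}
Op 5: BEGIN: in_txn=True, pending={}
Op 6: UPDATE e=24 (pending; pending now {e=24})
Op 7: UPDATE e=12 (pending; pending now {e=12})
Op 8: ROLLBACK: discarded pending ['e']; in_txn=False
Op 9: UPDATE e=11 (auto-commit; committed e=11)
Op 10: BEGIN: in_txn=True, pending={}
Op 11: ROLLBACK: discarded pending []; in_txn=False
ROLLBACK at op 8 discards: ['e']

Answer: e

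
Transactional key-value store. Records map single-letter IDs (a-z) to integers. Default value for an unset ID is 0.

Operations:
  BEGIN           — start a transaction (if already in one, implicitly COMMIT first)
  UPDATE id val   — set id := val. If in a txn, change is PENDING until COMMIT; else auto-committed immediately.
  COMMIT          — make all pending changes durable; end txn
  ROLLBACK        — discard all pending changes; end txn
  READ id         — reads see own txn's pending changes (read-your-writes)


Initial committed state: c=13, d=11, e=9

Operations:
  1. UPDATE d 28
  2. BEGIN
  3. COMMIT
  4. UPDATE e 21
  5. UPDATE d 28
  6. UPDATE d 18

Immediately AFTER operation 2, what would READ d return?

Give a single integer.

Initial committed: {c=13, d=11, e=9}
Op 1: UPDATE d=28 (auto-commit; committed d=28)
Op 2: BEGIN: in_txn=True, pending={}
After op 2: visible(d) = 28 (pending={}, committed={c=13, d=28, e=9})

Answer: 28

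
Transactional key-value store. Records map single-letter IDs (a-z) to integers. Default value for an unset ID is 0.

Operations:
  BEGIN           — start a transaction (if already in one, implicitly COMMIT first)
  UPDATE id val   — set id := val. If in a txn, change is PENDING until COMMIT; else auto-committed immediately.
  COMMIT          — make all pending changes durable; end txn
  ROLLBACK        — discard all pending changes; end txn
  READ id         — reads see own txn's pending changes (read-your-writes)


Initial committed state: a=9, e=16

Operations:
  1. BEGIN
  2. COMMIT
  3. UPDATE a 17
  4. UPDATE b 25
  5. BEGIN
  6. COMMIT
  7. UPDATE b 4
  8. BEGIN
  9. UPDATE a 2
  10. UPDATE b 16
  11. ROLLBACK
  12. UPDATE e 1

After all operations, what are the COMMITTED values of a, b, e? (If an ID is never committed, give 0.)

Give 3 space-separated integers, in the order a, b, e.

Initial committed: {a=9, e=16}
Op 1: BEGIN: in_txn=True, pending={}
Op 2: COMMIT: merged [] into committed; committed now {a=9, e=16}
Op 3: UPDATE a=17 (auto-commit; committed a=17)
Op 4: UPDATE b=25 (auto-commit; committed b=25)
Op 5: BEGIN: in_txn=True, pending={}
Op 6: COMMIT: merged [] into committed; committed now {a=17, b=25, e=16}
Op 7: UPDATE b=4 (auto-commit; committed b=4)
Op 8: BEGIN: in_txn=True, pending={}
Op 9: UPDATE a=2 (pending; pending now {a=2})
Op 10: UPDATE b=16 (pending; pending now {a=2, b=16})
Op 11: ROLLBACK: discarded pending ['a', 'b']; in_txn=False
Op 12: UPDATE e=1 (auto-commit; committed e=1)
Final committed: {a=17, b=4, e=1}

Answer: 17 4 1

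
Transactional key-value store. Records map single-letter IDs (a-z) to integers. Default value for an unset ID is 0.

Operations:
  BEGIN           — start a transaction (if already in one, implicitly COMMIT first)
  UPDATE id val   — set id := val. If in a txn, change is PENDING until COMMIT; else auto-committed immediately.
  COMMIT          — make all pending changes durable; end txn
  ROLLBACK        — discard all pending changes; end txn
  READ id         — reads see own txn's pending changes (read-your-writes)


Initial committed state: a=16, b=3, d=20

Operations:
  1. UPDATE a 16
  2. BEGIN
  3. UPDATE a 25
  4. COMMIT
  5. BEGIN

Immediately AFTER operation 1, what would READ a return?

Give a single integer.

Initial committed: {a=16, b=3, d=20}
Op 1: UPDATE a=16 (auto-commit; committed a=16)
After op 1: visible(a) = 16 (pending={}, committed={a=16, b=3, d=20})

Answer: 16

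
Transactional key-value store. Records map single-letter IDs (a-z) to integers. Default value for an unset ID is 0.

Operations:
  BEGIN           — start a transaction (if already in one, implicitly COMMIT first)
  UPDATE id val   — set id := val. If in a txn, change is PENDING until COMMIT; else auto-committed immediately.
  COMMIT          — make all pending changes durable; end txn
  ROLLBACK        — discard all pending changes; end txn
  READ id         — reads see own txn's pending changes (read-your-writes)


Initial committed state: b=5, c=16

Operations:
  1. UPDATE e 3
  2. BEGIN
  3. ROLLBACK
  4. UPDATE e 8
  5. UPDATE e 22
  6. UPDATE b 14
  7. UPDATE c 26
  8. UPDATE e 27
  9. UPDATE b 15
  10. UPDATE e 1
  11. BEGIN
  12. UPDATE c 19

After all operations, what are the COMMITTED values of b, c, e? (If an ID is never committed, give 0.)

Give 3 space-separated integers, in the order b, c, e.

Answer: 15 26 1

Derivation:
Initial committed: {b=5, c=16}
Op 1: UPDATE e=3 (auto-commit; committed e=3)
Op 2: BEGIN: in_txn=True, pending={}
Op 3: ROLLBACK: discarded pending []; in_txn=False
Op 4: UPDATE e=8 (auto-commit; committed e=8)
Op 5: UPDATE e=22 (auto-commit; committed e=22)
Op 6: UPDATE b=14 (auto-commit; committed b=14)
Op 7: UPDATE c=26 (auto-commit; committed c=26)
Op 8: UPDATE e=27 (auto-commit; committed e=27)
Op 9: UPDATE b=15 (auto-commit; committed b=15)
Op 10: UPDATE e=1 (auto-commit; committed e=1)
Op 11: BEGIN: in_txn=True, pending={}
Op 12: UPDATE c=19 (pending; pending now {c=19})
Final committed: {b=15, c=26, e=1}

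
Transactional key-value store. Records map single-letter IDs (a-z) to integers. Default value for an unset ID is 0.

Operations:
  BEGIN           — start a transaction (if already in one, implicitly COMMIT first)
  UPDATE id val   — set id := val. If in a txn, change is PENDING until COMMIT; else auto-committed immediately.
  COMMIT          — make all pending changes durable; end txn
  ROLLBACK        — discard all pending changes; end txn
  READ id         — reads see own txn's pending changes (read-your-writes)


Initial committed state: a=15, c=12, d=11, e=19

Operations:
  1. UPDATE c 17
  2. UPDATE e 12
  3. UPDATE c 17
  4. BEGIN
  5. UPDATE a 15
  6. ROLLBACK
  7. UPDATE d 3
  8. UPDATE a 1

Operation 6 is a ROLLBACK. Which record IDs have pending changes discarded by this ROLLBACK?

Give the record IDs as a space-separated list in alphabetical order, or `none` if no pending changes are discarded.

Answer: a

Derivation:
Initial committed: {a=15, c=12, d=11, e=19}
Op 1: UPDATE c=17 (auto-commit; committed c=17)
Op 2: UPDATE e=12 (auto-commit; committed e=12)
Op 3: UPDATE c=17 (auto-commit; committed c=17)
Op 4: BEGIN: in_txn=True, pending={}
Op 5: UPDATE a=15 (pending; pending now {a=15})
Op 6: ROLLBACK: discarded pending ['a']; in_txn=False
Op 7: UPDATE d=3 (auto-commit; committed d=3)
Op 8: UPDATE a=1 (auto-commit; committed a=1)
ROLLBACK at op 6 discards: ['a']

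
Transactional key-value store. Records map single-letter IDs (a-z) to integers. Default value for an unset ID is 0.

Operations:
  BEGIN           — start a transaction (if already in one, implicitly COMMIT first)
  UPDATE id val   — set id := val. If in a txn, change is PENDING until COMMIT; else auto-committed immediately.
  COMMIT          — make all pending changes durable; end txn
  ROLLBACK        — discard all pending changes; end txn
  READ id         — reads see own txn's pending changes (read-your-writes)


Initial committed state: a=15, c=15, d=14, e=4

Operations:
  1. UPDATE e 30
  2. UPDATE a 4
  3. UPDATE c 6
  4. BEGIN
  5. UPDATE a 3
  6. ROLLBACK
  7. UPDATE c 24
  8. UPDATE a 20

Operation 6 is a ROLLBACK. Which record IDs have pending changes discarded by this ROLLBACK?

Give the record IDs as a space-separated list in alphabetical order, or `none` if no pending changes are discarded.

Initial committed: {a=15, c=15, d=14, e=4}
Op 1: UPDATE e=30 (auto-commit; committed e=30)
Op 2: UPDATE a=4 (auto-commit; committed a=4)
Op 3: UPDATE c=6 (auto-commit; committed c=6)
Op 4: BEGIN: in_txn=True, pending={}
Op 5: UPDATE a=3 (pending; pending now {a=3})
Op 6: ROLLBACK: discarded pending ['a']; in_txn=False
Op 7: UPDATE c=24 (auto-commit; committed c=24)
Op 8: UPDATE a=20 (auto-commit; committed a=20)
ROLLBACK at op 6 discards: ['a']

Answer: a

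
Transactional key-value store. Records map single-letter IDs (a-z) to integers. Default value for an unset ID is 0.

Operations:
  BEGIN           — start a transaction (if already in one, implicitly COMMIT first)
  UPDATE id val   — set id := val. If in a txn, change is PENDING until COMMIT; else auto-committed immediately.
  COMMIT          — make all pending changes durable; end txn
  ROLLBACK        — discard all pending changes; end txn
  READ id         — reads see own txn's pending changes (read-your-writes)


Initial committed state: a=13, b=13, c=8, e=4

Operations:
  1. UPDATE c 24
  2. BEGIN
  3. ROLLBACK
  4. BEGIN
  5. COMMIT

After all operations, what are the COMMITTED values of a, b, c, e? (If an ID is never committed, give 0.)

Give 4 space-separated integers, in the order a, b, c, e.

Initial committed: {a=13, b=13, c=8, e=4}
Op 1: UPDATE c=24 (auto-commit; committed c=24)
Op 2: BEGIN: in_txn=True, pending={}
Op 3: ROLLBACK: discarded pending []; in_txn=False
Op 4: BEGIN: in_txn=True, pending={}
Op 5: COMMIT: merged [] into committed; committed now {a=13, b=13, c=24, e=4}
Final committed: {a=13, b=13, c=24, e=4}

Answer: 13 13 24 4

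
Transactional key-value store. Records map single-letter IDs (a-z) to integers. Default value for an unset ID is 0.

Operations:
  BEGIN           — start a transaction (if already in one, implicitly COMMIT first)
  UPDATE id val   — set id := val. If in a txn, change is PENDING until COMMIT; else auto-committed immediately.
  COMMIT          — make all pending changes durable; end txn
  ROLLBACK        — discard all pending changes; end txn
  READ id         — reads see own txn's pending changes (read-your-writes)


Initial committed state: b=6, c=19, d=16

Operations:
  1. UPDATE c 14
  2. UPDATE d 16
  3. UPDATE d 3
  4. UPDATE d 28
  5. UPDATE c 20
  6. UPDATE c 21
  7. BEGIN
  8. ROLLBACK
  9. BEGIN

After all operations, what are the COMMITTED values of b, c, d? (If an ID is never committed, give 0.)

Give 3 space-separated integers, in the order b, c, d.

Answer: 6 21 28

Derivation:
Initial committed: {b=6, c=19, d=16}
Op 1: UPDATE c=14 (auto-commit; committed c=14)
Op 2: UPDATE d=16 (auto-commit; committed d=16)
Op 3: UPDATE d=3 (auto-commit; committed d=3)
Op 4: UPDATE d=28 (auto-commit; committed d=28)
Op 5: UPDATE c=20 (auto-commit; committed c=20)
Op 6: UPDATE c=21 (auto-commit; committed c=21)
Op 7: BEGIN: in_txn=True, pending={}
Op 8: ROLLBACK: discarded pending []; in_txn=False
Op 9: BEGIN: in_txn=True, pending={}
Final committed: {b=6, c=21, d=28}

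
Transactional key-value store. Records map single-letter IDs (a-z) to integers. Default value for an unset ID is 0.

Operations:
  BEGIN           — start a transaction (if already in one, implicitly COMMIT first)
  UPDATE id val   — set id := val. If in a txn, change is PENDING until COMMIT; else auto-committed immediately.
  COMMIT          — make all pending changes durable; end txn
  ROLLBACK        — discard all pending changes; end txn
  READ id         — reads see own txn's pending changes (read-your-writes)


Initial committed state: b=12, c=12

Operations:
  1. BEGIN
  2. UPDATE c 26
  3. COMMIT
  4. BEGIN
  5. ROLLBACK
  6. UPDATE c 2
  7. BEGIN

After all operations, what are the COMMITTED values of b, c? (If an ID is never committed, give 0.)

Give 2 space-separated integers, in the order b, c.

Answer: 12 2

Derivation:
Initial committed: {b=12, c=12}
Op 1: BEGIN: in_txn=True, pending={}
Op 2: UPDATE c=26 (pending; pending now {c=26})
Op 3: COMMIT: merged ['c'] into committed; committed now {b=12, c=26}
Op 4: BEGIN: in_txn=True, pending={}
Op 5: ROLLBACK: discarded pending []; in_txn=False
Op 6: UPDATE c=2 (auto-commit; committed c=2)
Op 7: BEGIN: in_txn=True, pending={}
Final committed: {b=12, c=2}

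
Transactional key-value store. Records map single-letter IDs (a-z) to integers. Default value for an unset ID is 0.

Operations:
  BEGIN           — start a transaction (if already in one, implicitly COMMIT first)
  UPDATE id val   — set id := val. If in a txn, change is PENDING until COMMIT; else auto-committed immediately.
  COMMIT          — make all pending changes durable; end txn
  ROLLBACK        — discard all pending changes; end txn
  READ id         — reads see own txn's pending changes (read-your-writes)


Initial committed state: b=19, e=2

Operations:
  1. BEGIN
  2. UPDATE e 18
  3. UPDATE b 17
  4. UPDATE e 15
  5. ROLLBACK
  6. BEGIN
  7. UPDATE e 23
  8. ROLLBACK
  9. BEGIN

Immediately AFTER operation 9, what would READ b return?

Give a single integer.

Answer: 19

Derivation:
Initial committed: {b=19, e=2}
Op 1: BEGIN: in_txn=True, pending={}
Op 2: UPDATE e=18 (pending; pending now {e=18})
Op 3: UPDATE b=17 (pending; pending now {b=17, e=18})
Op 4: UPDATE e=15 (pending; pending now {b=17, e=15})
Op 5: ROLLBACK: discarded pending ['b', 'e']; in_txn=False
Op 6: BEGIN: in_txn=True, pending={}
Op 7: UPDATE e=23 (pending; pending now {e=23})
Op 8: ROLLBACK: discarded pending ['e']; in_txn=False
Op 9: BEGIN: in_txn=True, pending={}
After op 9: visible(b) = 19 (pending={}, committed={b=19, e=2})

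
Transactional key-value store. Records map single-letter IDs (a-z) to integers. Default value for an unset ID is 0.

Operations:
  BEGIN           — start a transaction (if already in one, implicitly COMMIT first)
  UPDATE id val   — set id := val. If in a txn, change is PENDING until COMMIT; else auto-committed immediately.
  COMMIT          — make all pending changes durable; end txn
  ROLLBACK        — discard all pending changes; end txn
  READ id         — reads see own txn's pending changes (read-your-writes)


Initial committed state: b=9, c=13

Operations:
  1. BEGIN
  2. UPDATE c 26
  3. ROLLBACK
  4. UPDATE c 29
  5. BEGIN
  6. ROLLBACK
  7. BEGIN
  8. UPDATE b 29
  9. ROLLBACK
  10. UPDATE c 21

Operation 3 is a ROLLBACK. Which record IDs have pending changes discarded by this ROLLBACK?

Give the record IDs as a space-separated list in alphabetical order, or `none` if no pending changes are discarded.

Answer: c

Derivation:
Initial committed: {b=9, c=13}
Op 1: BEGIN: in_txn=True, pending={}
Op 2: UPDATE c=26 (pending; pending now {c=26})
Op 3: ROLLBACK: discarded pending ['c']; in_txn=False
Op 4: UPDATE c=29 (auto-commit; committed c=29)
Op 5: BEGIN: in_txn=True, pending={}
Op 6: ROLLBACK: discarded pending []; in_txn=False
Op 7: BEGIN: in_txn=True, pending={}
Op 8: UPDATE b=29 (pending; pending now {b=29})
Op 9: ROLLBACK: discarded pending ['b']; in_txn=False
Op 10: UPDATE c=21 (auto-commit; committed c=21)
ROLLBACK at op 3 discards: ['c']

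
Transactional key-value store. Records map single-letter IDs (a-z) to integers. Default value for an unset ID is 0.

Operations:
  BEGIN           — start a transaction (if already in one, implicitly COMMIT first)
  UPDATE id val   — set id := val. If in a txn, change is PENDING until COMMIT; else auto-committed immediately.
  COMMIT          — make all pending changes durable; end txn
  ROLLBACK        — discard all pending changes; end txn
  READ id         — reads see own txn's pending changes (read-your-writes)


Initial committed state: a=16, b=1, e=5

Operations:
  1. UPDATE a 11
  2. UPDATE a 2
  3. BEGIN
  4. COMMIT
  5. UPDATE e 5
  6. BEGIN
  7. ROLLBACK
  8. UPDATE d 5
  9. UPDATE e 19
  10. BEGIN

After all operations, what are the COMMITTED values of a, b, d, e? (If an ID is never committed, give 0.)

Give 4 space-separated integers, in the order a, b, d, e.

Initial committed: {a=16, b=1, e=5}
Op 1: UPDATE a=11 (auto-commit; committed a=11)
Op 2: UPDATE a=2 (auto-commit; committed a=2)
Op 3: BEGIN: in_txn=True, pending={}
Op 4: COMMIT: merged [] into committed; committed now {a=2, b=1, e=5}
Op 5: UPDATE e=5 (auto-commit; committed e=5)
Op 6: BEGIN: in_txn=True, pending={}
Op 7: ROLLBACK: discarded pending []; in_txn=False
Op 8: UPDATE d=5 (auto-commit; committed d=5)
Op 9: UPDATE e=19 (auto-commit; committed e=19)
Op 10: BEGIN: in_txn=True, pending={}
Final committed: {a=2, b=1, d=5, e=19}

Answer: 2 1 5 19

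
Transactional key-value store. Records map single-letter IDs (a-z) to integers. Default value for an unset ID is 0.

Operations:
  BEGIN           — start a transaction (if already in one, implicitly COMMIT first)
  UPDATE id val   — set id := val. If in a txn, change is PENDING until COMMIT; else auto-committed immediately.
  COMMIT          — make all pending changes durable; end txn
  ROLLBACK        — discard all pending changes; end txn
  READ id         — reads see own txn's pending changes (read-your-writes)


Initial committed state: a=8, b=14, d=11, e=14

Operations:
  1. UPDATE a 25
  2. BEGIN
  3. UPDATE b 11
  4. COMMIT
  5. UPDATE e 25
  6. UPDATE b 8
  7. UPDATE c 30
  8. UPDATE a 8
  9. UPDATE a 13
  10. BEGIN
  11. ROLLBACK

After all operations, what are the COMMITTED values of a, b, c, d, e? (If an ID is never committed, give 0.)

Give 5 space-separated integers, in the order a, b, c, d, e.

Initial committed: {a=8, b=14, d=11, e=14}
Op 1: UPDATE a=25 (auto-commit; committed a=25)
Op 2: BEGIN: in_txn=True, pending={}
Op 3: UPDATE b=11 (pending; pending now {b=11})
Op 4: COMMIT: merged ['b'] into committed; committed now {a=25, b=11, d=11, e=14}
Op 5: UPDATE e=25 (auto-commit; committed e=25)
Op 6: UPDATE b=8 (auto-commit; committed b=8)
Op 7: UPDATE c=30 (auto-commit; committed c=30)
Op 8: UPDATE a=8 (auto-commit; committed a=8)
Op 9: UPDATE a=13 (auto-commit; committed a=13)
Op 10: BEGIN: in_txn=True, pending={}
Op 11: ROLLBACK: discarded pending []; in_txn=False
Final committed: {a=13, b=8, c=30, d=11, e=25}

Answer: 13 8 30 11 25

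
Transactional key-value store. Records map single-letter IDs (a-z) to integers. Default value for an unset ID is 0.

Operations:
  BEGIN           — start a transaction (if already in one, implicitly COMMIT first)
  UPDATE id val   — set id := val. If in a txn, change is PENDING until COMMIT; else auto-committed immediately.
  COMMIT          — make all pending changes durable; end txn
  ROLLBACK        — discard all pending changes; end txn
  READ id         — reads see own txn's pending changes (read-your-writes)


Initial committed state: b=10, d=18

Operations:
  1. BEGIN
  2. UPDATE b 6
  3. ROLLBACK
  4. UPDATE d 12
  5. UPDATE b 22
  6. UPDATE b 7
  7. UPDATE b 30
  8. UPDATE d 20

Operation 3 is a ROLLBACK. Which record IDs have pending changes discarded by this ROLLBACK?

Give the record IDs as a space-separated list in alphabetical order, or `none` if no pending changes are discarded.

Answer: b

Derivation:
Initial committed: {b=10, d=18}
Op 1: BEGIN: in_txn=True, pending={}
Op 2: UPDATE b=6 (pending; pending now {b=6})
Op 3: ROLLBACK: discarded pending ['b']; in_txn=False
Op 4: UPDATE d=12 (auto-commit; committed d=12)
Op 5: UPDATE b=22 (auto-commit; committed b=22)
Op 6: UPDATE b=7 (auto-commit; committed b=7)
Op 7: UPDATE b=30 (auto-commit; committed b=30)
Op 8: UPDATE d=20 (auto-commit; committed d=20)
ROLLBACK at op 3 discards: ['b']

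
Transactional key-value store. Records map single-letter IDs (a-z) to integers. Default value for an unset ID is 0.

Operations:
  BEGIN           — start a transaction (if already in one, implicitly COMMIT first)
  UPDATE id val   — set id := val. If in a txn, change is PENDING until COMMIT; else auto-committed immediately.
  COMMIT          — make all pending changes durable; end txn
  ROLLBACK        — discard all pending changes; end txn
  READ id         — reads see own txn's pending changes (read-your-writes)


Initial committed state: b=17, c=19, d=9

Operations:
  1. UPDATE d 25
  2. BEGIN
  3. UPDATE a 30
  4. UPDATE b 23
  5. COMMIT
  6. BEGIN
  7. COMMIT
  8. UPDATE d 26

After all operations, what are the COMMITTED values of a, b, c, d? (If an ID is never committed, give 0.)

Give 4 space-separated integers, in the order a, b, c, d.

Answer: 30 23 19 26

Derivation:
Initial committed: {b=17, c=19, d=9}
Op 1: UPDATE d=25 (auto-commit; committed d=25)
Op 2: BEGIN: in_txn=True, pending={}
Op 3: UPDATE a=30 (pending; pending now {a=30})
Op 4: UPDATE b=23 (pending; pending now {a=30, b=23})
Op 5: COMMIT: merged ['a', 'b'] into committed; committed now {a=30, b=23, c=19, d=25}
Op 6: BEGIN: in_txn=True, pending={}
Op 7: COMMIT: merged [] into committed; committed now {a=30, b=23, c=19, d=25}
Op 8: UPDATE d=26 (auto-commit; committed d=26)
Final committed: {a=30, b=23, c=19, d=26}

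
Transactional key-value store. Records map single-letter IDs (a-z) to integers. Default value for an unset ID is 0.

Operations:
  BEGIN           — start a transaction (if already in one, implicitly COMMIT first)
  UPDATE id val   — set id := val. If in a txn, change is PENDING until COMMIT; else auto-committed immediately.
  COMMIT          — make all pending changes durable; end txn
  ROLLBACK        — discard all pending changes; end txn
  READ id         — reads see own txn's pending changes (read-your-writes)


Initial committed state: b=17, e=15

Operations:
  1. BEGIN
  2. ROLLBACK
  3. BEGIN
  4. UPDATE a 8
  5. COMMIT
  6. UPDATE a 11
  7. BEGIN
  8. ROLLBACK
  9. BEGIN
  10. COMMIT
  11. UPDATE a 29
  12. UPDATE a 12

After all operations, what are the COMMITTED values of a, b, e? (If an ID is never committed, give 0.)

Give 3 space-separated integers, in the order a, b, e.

Initial committed: {b=17, e=15}
Op 1: BEGIN: in_txn=True, pending={}
Op 2: ROLLBACK: discarded pending []; in_txn=False
Op 3: BEGIN: in_txn=True, pending={}
Op 4: UPDATE a=8 (pending; pending now {a=8})
Op 5: COMMIT: merged ['a'] into committed; committed now {a=8, b=17, e=15}
Op 6: UPDATE a=11 (auto-commit; committed a=11)
Op 7: BEGIN: in_txn=True, pending={}
Op 8: ROLLBACK: discarded pending []; in_txn=False
Op 9: BEGIN: in_txn=True, pending={}
Op 10: COMMIT: merged [] into committed; committed now {a=11, b=17, e=15}
Op 11: UPDATE a=29 (auto-commit; committed a=29)
Op 12: UPDATE a=12 (auto-commit; committed a=12)
Final committed: {a=12, b=17, e=15}

Answer: 12 17 15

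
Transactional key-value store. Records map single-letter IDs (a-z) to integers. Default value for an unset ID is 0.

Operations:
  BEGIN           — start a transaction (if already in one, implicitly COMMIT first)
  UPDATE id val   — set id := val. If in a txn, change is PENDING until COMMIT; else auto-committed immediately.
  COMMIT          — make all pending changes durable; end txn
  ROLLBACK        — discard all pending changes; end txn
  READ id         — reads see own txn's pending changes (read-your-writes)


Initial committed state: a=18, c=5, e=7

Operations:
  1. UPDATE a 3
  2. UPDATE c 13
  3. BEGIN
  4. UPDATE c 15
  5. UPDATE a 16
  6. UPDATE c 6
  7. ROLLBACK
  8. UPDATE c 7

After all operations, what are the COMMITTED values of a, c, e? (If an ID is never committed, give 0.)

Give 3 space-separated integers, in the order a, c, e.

Initial committed: {a=18, c=5, e=7}
Op 1: UPDATE a=3 (auto-commit; committed a=3)
Op 2: UPDATE c=13 (auto-commit; committed c=13)
Op 3: BEGIN: in_txn=True, pending={}
Op 4: UPDATE c=15 (pending; pending now {c=15})
Op 5: UPDATE a=16 (pending; pending now {a=16, c=15})
Op 6: UPDATE c=6 (pending; pending now {a=16, c=6})
Op 7: ROLLBACK: discarded pending ['a', 'c']; in_txn=False
Op 8: UPDATE c=7 (auto-commit; committed c=7)
Final committed: {a=3, c=7, e=7}

Answer: 3 7 7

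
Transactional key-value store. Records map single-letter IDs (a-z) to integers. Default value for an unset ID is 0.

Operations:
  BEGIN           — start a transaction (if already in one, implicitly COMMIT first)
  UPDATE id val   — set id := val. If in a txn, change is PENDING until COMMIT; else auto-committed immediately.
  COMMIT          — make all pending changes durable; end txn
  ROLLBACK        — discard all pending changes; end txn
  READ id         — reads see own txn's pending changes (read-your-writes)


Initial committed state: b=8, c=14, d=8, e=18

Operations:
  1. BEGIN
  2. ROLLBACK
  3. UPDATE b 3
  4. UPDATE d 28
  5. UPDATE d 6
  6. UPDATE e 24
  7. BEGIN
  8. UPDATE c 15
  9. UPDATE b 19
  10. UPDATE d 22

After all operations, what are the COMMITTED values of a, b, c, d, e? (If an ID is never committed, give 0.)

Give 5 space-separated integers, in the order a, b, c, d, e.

Initial committed: {b=8, c=14, d=8, e=18}
Op 1: BEGIN: in_txn=True, pending={}
Op 2: ROLLBACK: discarded pending []; in_txn=False
Op 3: UPDATE b=3 (auto-commit; committed b=3)
Op 4: UPDATE d=28 (auto-commit; committed d=28)
Op 5: UPDATE d=6 (auto-commit; committed d=6)
Op 6: UPDATE e=24 (auto-commit; committed e=24)
Op 7: BEGIN: in_txn=True, pending={}
Op 8: UPDATE c=15 (pending; pending now {c=15})
Op 9: UPDATE b=19 (pending; pending now {b=19, c=15})
Op 10: UPDATE d=22 (pending; pending now {b=19, c=15, d=22})
Final committed: {b=3, c=14, d=6, e=24}

Answer: 0 3 14 6 24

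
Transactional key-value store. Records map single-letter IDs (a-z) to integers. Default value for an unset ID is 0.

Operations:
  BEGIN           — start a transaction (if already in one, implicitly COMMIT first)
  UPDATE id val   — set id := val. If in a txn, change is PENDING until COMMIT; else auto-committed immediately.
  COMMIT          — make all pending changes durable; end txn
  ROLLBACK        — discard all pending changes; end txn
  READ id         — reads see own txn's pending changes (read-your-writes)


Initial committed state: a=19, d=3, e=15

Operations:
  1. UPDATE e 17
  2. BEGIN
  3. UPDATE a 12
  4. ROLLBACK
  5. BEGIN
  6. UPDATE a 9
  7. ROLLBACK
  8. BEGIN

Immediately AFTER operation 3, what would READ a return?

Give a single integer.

Answer: 12

Derivation:
Initial committed: {a=19, d=3, e=15}
Op 1: UPDATE e=17 (auto-commit; committed e=17)
Op 2: BEGIN: in_txn=True, pending={}
Op 3: UPDATE a=12 (pending; pending now {a=12})
After op 3: visible(a) = 12 (pending={a=12}, committed={a=19, d=3, e=17})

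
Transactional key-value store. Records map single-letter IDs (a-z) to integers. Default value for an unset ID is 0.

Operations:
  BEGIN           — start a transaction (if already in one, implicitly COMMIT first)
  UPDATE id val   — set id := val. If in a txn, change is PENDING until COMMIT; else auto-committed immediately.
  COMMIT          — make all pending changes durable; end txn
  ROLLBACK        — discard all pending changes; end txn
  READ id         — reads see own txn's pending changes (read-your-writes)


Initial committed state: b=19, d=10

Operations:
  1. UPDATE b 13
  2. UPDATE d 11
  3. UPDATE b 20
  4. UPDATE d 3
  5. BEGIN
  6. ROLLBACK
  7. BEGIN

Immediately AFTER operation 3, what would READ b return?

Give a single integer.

Answer: 20

Derivation:
Initial committed: {b=19, d=10}
Op 1: UPDATE b=13 (auto-commit; committed b=13)
Op 2: UPDATE d=11 (auto-commit; committed d=11)
Op 3: UPDATE b=20 (auto-commit; committed b=20)
After op 3: visible(b) = 20 (pending={}, committed={b=20, d=11})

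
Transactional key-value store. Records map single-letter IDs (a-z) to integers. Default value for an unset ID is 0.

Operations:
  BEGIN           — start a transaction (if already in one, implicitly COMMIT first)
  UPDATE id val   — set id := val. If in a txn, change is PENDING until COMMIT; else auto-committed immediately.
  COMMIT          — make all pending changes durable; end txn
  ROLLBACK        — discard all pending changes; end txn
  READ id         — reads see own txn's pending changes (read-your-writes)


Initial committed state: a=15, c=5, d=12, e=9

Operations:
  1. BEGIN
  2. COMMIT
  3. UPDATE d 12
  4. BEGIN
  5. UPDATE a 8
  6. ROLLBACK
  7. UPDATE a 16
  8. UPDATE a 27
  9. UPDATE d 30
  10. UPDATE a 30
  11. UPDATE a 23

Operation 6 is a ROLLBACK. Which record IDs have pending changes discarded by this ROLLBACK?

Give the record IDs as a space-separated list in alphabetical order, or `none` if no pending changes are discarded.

Initial committed: {a=15, c=5, d=12, e=9}
Op 1: BEGIN: in_txn=True, pending={}
Op 2: COMMIT: merged [] into committed; committed now {a=15, c=5, d=12, e=9}
Op 3: UPDATE d=12 (auto-commit; committed d=12)
Op 4: BEGIN: in_txn=True, pending={}
Op 5: UPDATE a=8 (pending; pending now {a=8})
Op 6: ROLLBACK: discarded pending ['a']; in_txn=False
Op 7: UPDATE a=16 (auto-commit; committed a=16)
Op 8: UPDATE a=27 (auto-commit; committed a=27)
Op 9: UPDATE d=30 (auto-commit; committed d=30)
Op 10: UPDATE a=30 (auto-commit; committed a=30)
Op 11: UPDATE a=23 (auto-commit; committed a=23)
ROLLBACK at op 6 discards: ['a']

Answer: a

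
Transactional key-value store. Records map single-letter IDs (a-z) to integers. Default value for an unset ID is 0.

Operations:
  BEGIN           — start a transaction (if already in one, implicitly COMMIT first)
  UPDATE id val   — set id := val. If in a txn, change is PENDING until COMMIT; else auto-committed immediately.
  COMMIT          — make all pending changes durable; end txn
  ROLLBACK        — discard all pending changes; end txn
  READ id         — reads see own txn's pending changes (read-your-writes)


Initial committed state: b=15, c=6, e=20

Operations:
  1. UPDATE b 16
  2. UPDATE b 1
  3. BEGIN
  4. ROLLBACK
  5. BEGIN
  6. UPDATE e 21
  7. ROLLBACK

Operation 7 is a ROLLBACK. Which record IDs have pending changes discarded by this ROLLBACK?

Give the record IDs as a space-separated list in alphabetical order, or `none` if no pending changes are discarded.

Initial committed: {b=15, c=6, e=20}
Op 1: UPDATE b=16 (auto-commit; committed b=16)
Op 2: UPDATE b=1 (auto-commit; committed b=1)
Op 3: BEGIN: in_txn=True, pending={}
Op 4: ROLLBACK: discarded pending []; in_txn=False
Op 5: BEGIN: in_txn=True, pending={}
Op 6: UPDATE e=21 (pending; pending now {e=21})
Op 7: ROLLBACK: discarded pending ['e']; in_txn=False
ROLLBACK at op 7 discards: ['e']

Answer: e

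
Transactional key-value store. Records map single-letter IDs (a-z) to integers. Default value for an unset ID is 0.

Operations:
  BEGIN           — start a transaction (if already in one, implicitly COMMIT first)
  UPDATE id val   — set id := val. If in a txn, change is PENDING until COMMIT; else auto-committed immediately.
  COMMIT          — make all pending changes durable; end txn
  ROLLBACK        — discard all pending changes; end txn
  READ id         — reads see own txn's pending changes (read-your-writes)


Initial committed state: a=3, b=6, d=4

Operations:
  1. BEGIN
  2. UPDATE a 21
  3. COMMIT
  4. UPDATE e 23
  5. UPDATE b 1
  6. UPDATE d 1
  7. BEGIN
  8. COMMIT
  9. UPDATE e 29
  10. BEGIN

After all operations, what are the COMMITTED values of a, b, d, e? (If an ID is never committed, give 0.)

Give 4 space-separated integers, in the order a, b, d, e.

Answer: 21 1 1 29

Derivation:
Initial committed: {a=3, b=6, d=4}
Op 1: BEGIN: in_txn=True, pending={}
Op 2: UPDATE a=21 (pending; pending now {a=21})
Op 3: COMMIT: merged ['a'] into committed; committed now {a=21, b=6, d=4}
Op 4: UPDATE e=23 (auto-commit; committed e=23)
Op 5: UPDATE b=1 (auto-commit; committed b=1)
Op 6: UPDATE d=1 (auto-commit; committed d=1)
Op 7: BEGIN: in_txn=True, pending={}
Op 8: COMMIT: merged [] into committed; committed now {a=21, b=1, d=1, e=23}
Op 9: UPDATE e=29 (auto-commit; committed e=29)
Op 10: BEGIN: in_txn=True, pending={}
Final committed: {a=21, b=1, d=1, e=29}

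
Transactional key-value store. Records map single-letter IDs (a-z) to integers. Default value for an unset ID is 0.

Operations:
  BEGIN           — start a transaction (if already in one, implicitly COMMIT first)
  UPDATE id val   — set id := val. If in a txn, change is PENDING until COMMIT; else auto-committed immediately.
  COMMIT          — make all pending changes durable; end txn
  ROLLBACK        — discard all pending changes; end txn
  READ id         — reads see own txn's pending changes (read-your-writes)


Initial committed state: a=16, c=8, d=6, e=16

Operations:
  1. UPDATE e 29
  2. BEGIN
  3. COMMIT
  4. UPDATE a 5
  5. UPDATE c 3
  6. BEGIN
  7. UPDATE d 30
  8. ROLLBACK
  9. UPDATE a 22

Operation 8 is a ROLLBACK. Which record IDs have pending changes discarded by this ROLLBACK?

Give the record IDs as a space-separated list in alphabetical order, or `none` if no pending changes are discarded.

Initial committed: {a=16, c=8, d=6, e=16}
Op 1: UPDATE e=29 (auto-commit; committed e=29)
Op 2: BEGIN: in_txn=True, pending={}
Op 3: COMMIT: merged [] into committed; committed now {a=16, c=8, d=6, e=29}
Op 4: UPDATE a=5 (auto-commit; committed a=5)
Op 5: UPDATE c=3 (auto-commit; committed c=3)
Op 6: BEGIN: in_txn=True, pending={}
Op 7: UPDATE d=30 (pending; pending now {d=30})
Op 8: ROLLBACK: discarded pending ['d']; in_txn=False
Op 9: UPDATE a=22 (auto-commit; committed a=22)
ROLLBACK at op 8 discards: ['d']

Answer: d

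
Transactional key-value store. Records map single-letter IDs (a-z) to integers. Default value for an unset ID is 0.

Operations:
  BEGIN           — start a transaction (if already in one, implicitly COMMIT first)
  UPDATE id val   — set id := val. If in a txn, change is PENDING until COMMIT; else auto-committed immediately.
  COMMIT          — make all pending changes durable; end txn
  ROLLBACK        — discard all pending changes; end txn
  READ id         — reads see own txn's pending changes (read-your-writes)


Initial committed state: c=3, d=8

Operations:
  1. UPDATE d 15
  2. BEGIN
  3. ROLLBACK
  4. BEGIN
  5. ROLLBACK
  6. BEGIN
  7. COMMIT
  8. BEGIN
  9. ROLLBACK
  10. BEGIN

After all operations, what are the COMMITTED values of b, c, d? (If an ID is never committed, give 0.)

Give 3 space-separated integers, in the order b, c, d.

Answer: 0 3 15

Derivation:
Initial committed: {c=3, d=8}
Op 1: UPDATE d=15 (auto-commit; committed d=15)
Op 2: BEGIN: in_txn=True, pending={}
Op 3: ROLLBACK: discarded pending []; in_txn=False
Op 4: BEGIN: in_txn=True, pending={}
Op 5: ROLLBACK: discarded pending []; in_txn=False
Op 6: BEGIN: in_txn=True, pending={}
Op 7: COMMIT: merged [] into committed; committed now {c=3, d=15}
Op 8: BEGIN: in_txn=True, pending={}
Op 9: ROLLBACK: discarded pending []; in_txn=False
Op 10: BEGIN: in_txn=True, pending={}
Final committed: {c=3, d=15}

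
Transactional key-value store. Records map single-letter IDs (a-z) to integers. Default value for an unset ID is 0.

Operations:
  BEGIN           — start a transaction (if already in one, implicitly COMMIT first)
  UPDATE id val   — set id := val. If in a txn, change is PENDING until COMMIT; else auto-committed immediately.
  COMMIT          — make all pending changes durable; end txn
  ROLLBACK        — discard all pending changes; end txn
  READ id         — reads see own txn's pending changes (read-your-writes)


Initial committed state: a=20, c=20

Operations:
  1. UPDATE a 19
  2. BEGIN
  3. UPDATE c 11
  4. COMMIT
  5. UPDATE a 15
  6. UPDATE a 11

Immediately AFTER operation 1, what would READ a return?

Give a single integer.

Initial committed: {a=20, c=20}
Op 1: UPDATE a=19 (auto-commit; committed a=19)
After op 1: visible(a) = 19 (pending={}, committed={a=19, c=20})

Answer: 19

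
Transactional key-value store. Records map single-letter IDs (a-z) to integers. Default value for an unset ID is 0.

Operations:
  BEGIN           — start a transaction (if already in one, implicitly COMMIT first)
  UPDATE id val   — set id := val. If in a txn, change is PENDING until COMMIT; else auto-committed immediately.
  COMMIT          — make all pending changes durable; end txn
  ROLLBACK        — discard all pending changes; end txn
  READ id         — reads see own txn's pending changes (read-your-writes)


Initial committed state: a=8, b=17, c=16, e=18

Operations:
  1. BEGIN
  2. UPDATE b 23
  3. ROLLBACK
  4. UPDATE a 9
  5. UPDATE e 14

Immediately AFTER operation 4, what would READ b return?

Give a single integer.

Initial committed: {a=8, b=17, c=16, e=18}
Op 1: BEGIN: in_txn=True, pending={}
Op 2: UPDATE b=23 (pending; pending now {b=23})
Op 3: ROLLBACK: discarded pending ['b']; in_txn=False
Op 4: UPDATE a=9 (auto-commit; committed a=9)
After op 4: visible(b) = 17 (pending={}, committed={a=9, b=17, c=16, e=18})

Answer: 17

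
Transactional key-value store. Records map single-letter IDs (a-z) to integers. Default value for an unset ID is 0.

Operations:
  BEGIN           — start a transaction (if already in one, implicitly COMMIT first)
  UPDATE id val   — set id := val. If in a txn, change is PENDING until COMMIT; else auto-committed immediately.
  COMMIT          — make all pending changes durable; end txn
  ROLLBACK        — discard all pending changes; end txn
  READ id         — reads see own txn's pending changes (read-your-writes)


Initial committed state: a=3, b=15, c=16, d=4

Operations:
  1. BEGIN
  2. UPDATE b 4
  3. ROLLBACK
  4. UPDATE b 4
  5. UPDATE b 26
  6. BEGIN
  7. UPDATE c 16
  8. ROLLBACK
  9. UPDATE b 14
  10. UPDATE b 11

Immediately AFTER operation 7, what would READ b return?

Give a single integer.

Answer: 26

Derivation:
Initial committed: {a=3, b=15, c=16, d=4}
Op 1: BEGIN: in_txn=True, pending={}
Op 2: UPDATE b=4 (pending; pending now {b=4})
Op 3: ROLLBACK: discarded pending ['b']; in_txn=False
Op 4: UPDATE b=4 (auto-commit; committed b=4)
Op 5: UPDATE b=26 (auto-commit; committed b=26)
Op 6: BEGIN: in_txn=True, pending={}
Op 7: UPDATE c=16 (pending; pending now {c=16})
After op 7: visible(b) = 26 (pending={c=16}, committed={a=3, b=26, c=16, d=4})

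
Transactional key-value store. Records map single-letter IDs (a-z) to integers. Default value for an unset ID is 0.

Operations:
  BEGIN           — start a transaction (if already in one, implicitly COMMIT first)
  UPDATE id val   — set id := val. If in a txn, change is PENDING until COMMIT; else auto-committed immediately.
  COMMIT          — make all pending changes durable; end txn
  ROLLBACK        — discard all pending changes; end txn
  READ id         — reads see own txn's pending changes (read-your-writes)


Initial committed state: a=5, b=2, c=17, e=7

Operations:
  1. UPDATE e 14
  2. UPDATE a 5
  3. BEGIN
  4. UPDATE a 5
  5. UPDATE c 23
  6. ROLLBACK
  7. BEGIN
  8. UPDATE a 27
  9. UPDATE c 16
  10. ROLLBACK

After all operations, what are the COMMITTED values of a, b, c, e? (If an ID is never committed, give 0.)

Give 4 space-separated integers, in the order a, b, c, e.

Answer: 5 2 17 14

Derivation:
Initial committed: {a=5, b=2, c=17, e=7}
Op 1: UPDATE e=14 (auto-commit; committed e=14)
Op 2: UPDATE a=5 (auto-commit; committed a=5)
Op 3: BEGIN: in_txn=True, pending={}
Op 4: UPDATE a=5 (pending; pending now {a=5})
Op 5: UPDATE c=23 (pending; pending now {a=5, c=23})
Op 6: ROLLBACK: discarded pending ['a', 'c']; in_txn=False
Op 7: BEGIN: in_txn=True, pending={}
Op 8: UPDATE a=27 (pending; pending now {a=27})
Op 9: UPDATE c=16 (pending; pending now {a=27, c=16})
Op 10: ROLLBACK: discarded pending ['a', 'c']; in_txn=False
Final committed: {a=5, b=2, c=17, e=14}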